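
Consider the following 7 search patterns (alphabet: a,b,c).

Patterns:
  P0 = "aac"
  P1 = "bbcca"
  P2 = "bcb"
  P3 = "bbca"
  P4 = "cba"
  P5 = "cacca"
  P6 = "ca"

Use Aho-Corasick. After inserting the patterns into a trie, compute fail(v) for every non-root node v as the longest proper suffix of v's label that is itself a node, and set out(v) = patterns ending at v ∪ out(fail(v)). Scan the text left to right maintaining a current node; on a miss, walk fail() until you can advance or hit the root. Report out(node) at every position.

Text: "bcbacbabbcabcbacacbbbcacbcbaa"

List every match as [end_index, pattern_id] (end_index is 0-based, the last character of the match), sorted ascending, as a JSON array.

Build:
Trie nodes:
  n0 'ε': a→1 b→4 c→12
  n1 'a': a→2
  n2 'aa': c→3
  n3 'aac': ·  [P0 ends]
  n4 'b': b→5 c→9
  n5 'bb': c→6
  n6 'bbc': a→11 c→7
  n7 'bbcc': a→8
  n8 'bbcca': ·  [P1 ends]
  n9 'bc': b→10
  n10 'bcb': ·  [P2 ends]
  n11 'bbca': ·  [P3 ends]
  n12 'c': a→15 b→13
  n13 'cb': a→14
  n14 'cba': ·  [P4 ends]
  n15 'ca': c→16  [P6 ends]
  n16 'cac': c→17
  n17 'cacc': a→18
  n18 'cacca': ·  [P5 ends]

Failure links (BFS by depth):
  n1('a'): parent n0 fail=0; on 'a' 0 → fail=0;  out ∅∪∅=∅
  n4('b'): parent n0 fail=0; on 'b' 0 → fail=0;  out ∅∪∅=∅
  n12('c'): parent n0 fail=0; on 'c' 0 → fail=0;  out ∅∪∅=∅
  n2('aa'): parent n1 fail=0; on 'a' 0 → fail=1;  out ∅∪∅=∅
  n5('bb'): parent n4 fail=0; on 'b' 0 → fail=4;  out ∅∪∅=∅
  n9('bc'): parent n4 fail=0; on 'c' 0 → fail=12;  out ∅∪∅=∅
  n13('cb'): parent n12 fail=0; on 'b' 0 → fail=4;  out ∅∪∅=∅
  n15('ca'): parent n12 fail=0; on 'a' 0 → fail=1;  out {6}∪∅={6}
  n3('aac'): parent n2 fail=1; on 'c' 1→0 → fail=12;  out {0}∪∅={0}
  n6('bbc'): parent n5 fail=4; on 'c' 4 → fail=9;  out ∅∪∅=∅
  n10('bcb'): parent n9 fail=12; on 'b' 12 → fail=13;  out {2}∪∅={2}
  n14('cba'): parent n13 fail=4; on 'a' 4→0 → fail=1;  out {4}∪∅={4}
  n16('cac'): parent n15 fail=1; on 'c' 1→0 → fail=12;  out ∅∪∅=∅
  n7('bbcc'): parent n6 fail=9; on 'c' 9→12→0 → fail=12;  out ∅∪∅=∅
  n11('bbca'): parent n6 fail=9; on 'a' 9→12 → fail=15;  out {3}∪{6}={3,6}
  n17('cacc'): parent n16 fail=12; on 'c' 12→0 → fail=12;  out ∅∪∅=∅
  n8('bbcca'): parent n7 fail=12; on 'a' 12 → fail=15;  out {1}∪{6}={1,6}
  n18('cacca'): parent n17 fail=12; on 'a' 12 → fail=15;  out {5}∪{6}={5,6}

Text stream:
pos 0 'b': at 4
pos 1 'c': at 9
pos 2 'b': at 10  → match P2@[0:2]
pos 3 'a': at 14 ·f  → match P4@[1:3]
pos 4 'c': at 12 ·f
pos 5 'b': at 13
pos 6 'a': at 14  → match P4@[4:6]
pos 7 'b': at 4 ·f
pos 8 'b': at 5
pos 9 'c': at 6
pos 10 'a': at 11  → match P3@[7:10],P6@[9:10]
pos 11 'b': at 4 ·f
pos 12 'c': at 9
pos 13 'b': at 10  → match P2@[11:13]
pos 14 'a': at 14 ·f  → match P4@[12:14]
pos 15 'c': at 12 ·f
pos 16 'a': at 15  → match P6@[15:16]
pos 17 'c': at 16
pos 18 'b': at 13 ·f
pos 19 'b': at 5 ·f
pos 20 'b': at 5 ·f
pos 21 'c': at 6
pos 22 'a': at 11  → match P3@[19:22],P6@[21:22]
pos 23 'c': at 16 ·f
pos 24 'b': at 13 ·f
pos 25 'c': at 9 ·f
pos 26 'b': at 10  → match P2@[24:26]
pos 27 'a': at 14 ·f  → match P4@[25:27]
pos 28 'a': at 2 ·f

All matches (sorted): [[2,2],[3,4],[6,4],[10,3],[10,6],[13,2],[14,4],[16,6],[22,3],[22,6],[26,2],[27,4]]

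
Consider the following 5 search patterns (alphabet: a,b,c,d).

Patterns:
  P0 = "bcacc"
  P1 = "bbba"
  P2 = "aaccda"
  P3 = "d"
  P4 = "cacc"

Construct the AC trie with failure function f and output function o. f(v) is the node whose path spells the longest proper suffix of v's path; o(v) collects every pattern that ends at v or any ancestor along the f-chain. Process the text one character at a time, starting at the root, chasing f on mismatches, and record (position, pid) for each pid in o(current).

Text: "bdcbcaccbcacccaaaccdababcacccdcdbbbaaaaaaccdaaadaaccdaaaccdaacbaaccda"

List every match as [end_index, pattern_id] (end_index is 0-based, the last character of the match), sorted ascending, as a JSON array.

Build:
Trie nodes:
  n0 'ε': a→9 b→1 c→16 d→15
  n1 'b': b→6 c→2
  n2 'bc': a→3
  n3 'bca': c→4
  n4 'bcac': c→5
  n5 'bcacc': ·  [P0 ends]
  n6 'bb': b→7
  n7 'bbb': a→8
  n8 'bbba': ·  [P1 ends]
  n9 'a': a→10
  n10 'aa': c→11
  n11 'aac': c→12
  n12 'aacc': d→13
  n13 'aaccd': a→14
  n14 'aaccda': ·  [P2 ends]
  n15 'd': ·  [P3 ends]
  n16 'c': a→17
  n17 'ca': c→18
  n18 'cac': c→19
  n19 'cacc': ·  [P4 ends]

Failure links (BFS by depth):
  fail(1) 'b': from fail(0)=0 chase 'b': 0 ⇒ 0;  out=∅∪out(0)=∅
  fail(9) 'a': from fail(0)=0 chase 'a': 0 ⇒ 0;  out=∅∪out(0)=∅
  fail(15) 'd': from fail(0)=0 chase 'd': 0 ⇒ 0;  out={3}∪out(0)={3}
  fail(16) 'c': from fail(0)=0 chase 'c': 0 ⇒ 0;  out=∅∪out(0)=∅
  fail(2) 'bc': from fail(1)=0 chase 'c': 0 ⇒ 16;  out=∅∪out(16)=∅
  fail(6) 'bb': from fail(1)=0 chase 'b': 0 ⇒ 1;  out=∅∪out(1)=∅
  fail(10) 'aa': from fail(9)=0 chase 'a': 0 ⇒ 9;  out=∅∪out(9)=∅
  fail(17) 'ca': from fail(16)=0 chase 'a': 0 ⇒ 9;  out=∅∪out(9)=∅
  fail(3) 'bca': from fail(2)=16 chase 'a': 16 ⇒ 17;  out=∅∪out(17)=∅
  fail(7) 'bbb': from fail(6)=1 chase 'b': 1 ⇒ 6;  out=∅∪out(6)=∅
  fail(11) 'aac': from fail(10)=9 chase 'c': 9→0 ⇒ 16;  out=∅∪out(16)=∅
  fail(18) 'cac': from fail(17)=9 chase 'c': 9→0 ⇒ 16;  out=∅∪out(16)=∅
  fail(4) 'bcac': from fail(3)=17 chase 'c': 17 ⇒ 18;  out=∅∪out(18)=∅
  fail(8) 'bbba': from fail(7)=6 chase 'a': 6→1→0 ⇒ 9;  out={1}∪out(9)={1}
  fail(12) 'aacc': from fail(11)=16 chase 'c': 16→0 ⇒ 16;  out=∅∪out(16)=∅
  fail(19) 'cacc': from fail(18)=16 chase 'c': 16→0 ⇒ 16;  out={4}∪out(16)={4}
  fail(5) 'bcacc': from fail(4)=18 chase 'c': 18 ⇒ 19;  out={0}∪out(19)={0,4}
  fail(13) 'aaccd': from fail(12)=16 chase 'd': 16→0 ⇒ 15;  out=∅∪out(15)={3}
  fail(14) 'aaccda': from fail(13)=15 chase 'a': 15→0 ⇒ 9;  out={2}∪out(9)={2}

Text stream:
pos 0 'b': at 1
pos 1 'd': at 15 (fail-walked)  emit P3@[1:1]
pos 2 'c': at 16 (fail-walked)
pos 3 'b': at 1 (fail-walked)
pos 4 'c': at 2
pos 5 'a': at 3
pos 6 'c': at 4
pos 7 'c': at 5  emit P0@[3:7],P4@[4:7]
pos 8 'b': at 1 (fail-walked)
pos 9 'c': at 2
pos 10 'a': at 3
pos 11 'c': at 4
pos 12 'c': at 5  emit P0@[8:12],P4@[9:12]
pos 13 'c': at 16 (fail-walked)
pos 14 'a': at 17
pos 15 'a': at 10 (fail-walked)
pos 16 'a': at 10 (fail-walked)
pos 17 'c': at 11
pos 18 'c': at 12
pos 19 'd': at 13  emit P3@[19:19]
pos 20 'a': at 14  emit P2@[15:20]
pos 21 'b': at 1 (fail-walked)
pos 22 'a': at 9 (fail-walked)
pos 23 'b': at 1 (fail-walked)
pos 24 'c': at 2
pos 25 'a': at 3
pos 26 'c': at 4
pos 27 'c': at 5  emit P0@[23:27],P4@[24:27]
pos 28 'c': at 16 (fail-walked)
pos 29 'd': at 15 (fail-walked)  emit P3@[29:29]
pos 30 'c': at 16 (fail-walked)
pos 31 'd': at 15 (fail-walked)  emit P3@[31:31]
pos 32 'b': at 1 (fail-walked)
pos 33 'b': at 6
pos 34 'b': at 7
pos 35 'a': at 8  emit P1@[32:35]
pos 36 'a': at 10 (fail-walked)
pos 37 'a': at 10 (fail-walked)
pos 38 'a': at 10 (fail-walked)
pos 39 'a': at 10 (fail-walked)
pos 40 'a': at 10 (fail-walked)
pos 41 'c': at 11
pos 42 'c': at 12
pos 43 'd': at 13  emit P3@[43:43]
pos 44 'a': at 14  emit P2@[39:44]
pos 45 'a': at 10 (fail-walked)
pos 46 'a': at 10 (fail-walked)
pos 47 'd': at 15 (fail-walked)  emit P3@[47:47]
pos 48 'a': at 9 (fail-walked)
pos 49 'a': at 10
pos 50 'c': at 11
pos 51 'c': at 12
pos 52 'd': at 13  emit P3@[52:52]
pos 53 'a': at 14  emit P2@[48:53]
pos 54 'a': at 10 (fail-walked)
pos 55 'a': at 10 (fail-walked)
pos 56 'c': at 11
pos 57 'c': at 12
pos 58 'd': at 13  emit P3@[58:58]
pos 59 'a': at 14  emit P2@[54:59]
pos 60 'a': at 10 (fail-walked)
pos 61 'c': at 11
pos 62 'b': at 1 (fail-walked)
pos 63 'a': at 9 (fail-walked)
pos 64 'a': at 10
pos 65 'c': at 11
pos 66 'c': at 12
pos 67 'd': at 13  emit P3@[67:67]
pos 68 'a': at 14  emit P2@[63:68]

All matches (sorted): [[1,3],[7,0],[7,4],[12,0],[12,4],[19,3],[20,2],[27,0],[27,4],[29,3],[31,3],[35,1],[43,3],[44,2],[47,3],[52,3],[53,2],[58,3],[59,2],[67,3],[68,2]]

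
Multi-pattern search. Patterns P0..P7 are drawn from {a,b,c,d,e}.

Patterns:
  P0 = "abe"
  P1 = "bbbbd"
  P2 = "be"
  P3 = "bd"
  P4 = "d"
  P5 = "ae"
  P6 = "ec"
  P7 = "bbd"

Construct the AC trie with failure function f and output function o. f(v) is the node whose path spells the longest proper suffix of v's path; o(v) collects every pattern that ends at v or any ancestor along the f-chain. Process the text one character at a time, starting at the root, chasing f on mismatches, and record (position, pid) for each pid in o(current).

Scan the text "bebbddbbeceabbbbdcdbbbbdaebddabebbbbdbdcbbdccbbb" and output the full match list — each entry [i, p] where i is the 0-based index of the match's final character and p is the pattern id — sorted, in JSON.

Construct AC machine:
Trie nodes:
  0='ε' goto a→1 b→4 d→11 e→13
  1='a' goto b→2 e→12
  2='ab' goto e→3
  3='abe' goto ·  [P0 ends]
  4='b' goto b→5 d→10 e→9
  5='bb' goto b→6 d→15
  6='bbb' goto b→7
  7='bbbb' goto d→8
  8='bbbbd' goto ·  [P1 ends]
  9='be' goto ·  [P2 ends]
  10='bd' goto ·  [P3 ends]
  11='d' goto ·  [P4 ends]
  12='ae' goto ·  [P5 ends]
  13='e' goto c→14
  14='ec' goto ·  [P6 ends]
  15='bbd' goto ·  [P7 ends]

BFS fail/out derivation:
  fail(1) 'a': from fail(0)=0 chase 'a': 0 ⇒ 0;  out=∅∪out(0)=∅
  fail(4) 'b': from fail(0)=0 chase 'b': 0 ⇒ 0;  out=∅∪out(0)=∅
  fail(11) 'd': from fail(0)=0 chase 'd': 0 ⇒ 0;  out={4}∪out(0)={4}
  fail(13) 'e': from fail(0)=0 chase 'e': 0 ⇒ 0;  out=∅∪out(0)=∅
  fail(2) 'ab': from fail(1)=0 chase 'b': 0 ⇒ 4;  out=∅∪out(4)=∅
  fail(5) 'bb': from fail(4)=0 chase 'b': 0 ⇒ 4;  out=∅∪out(4)=∅
  fail(9) 'be': from fail(4)=0 chase 'e': 0 ⇒ 13;  out={2}∪out(13)={2}
  fail(10) 'bd': from fail(4)=0 chase 'd': 0 ⇒ 11;  out={3}∪out(11)={3,4}
  fail(12) 'ae': from fail(1)=0 chase 'e': 0 ⇒ 13;  out={5}∪out(13)={5}
  fail(14) 'ec': from fail(13)=0 chase 'c': 0 ⇒ 0;  out={6}∪out(0)={6}
  fail(3) 'abe': from fail(2)=4 chase 'e': 4 ⇒ 9;  out={0}∪out(9)={0,2}
  fail(6) 'bbb': from fail(5)=4 chase 'b': 4 ⇒ 5;  out=∅∪out(5)=∅
  fail(15) 'bbd': from fail(5)=4 chase 'd': 4 ⇒ 10;  out={7}∪out(10)={3,4,7}
  fail(7) 'bbbb': from fail(6)=5 chase 'b': 5 ⇒ 6;  out=∅∪out(6)=∅
  fail(8) 'bbbbd': from fail(7)=6 chase 'd': 6→5 ⇒ 15;  out={1}∪out(15)={1,3,4,7}

Run:
[0] read 'b'  n0⇒n4
[1] read 'e'  n4⇒n9  → match P2@[0:1]
[2] read 'b'  n9⇒n4 ·f
[3] read 'b'  n4⇒n5
[4] read 'd'  n5⇒n15  → match P3@[3:4],P4@[4:4],P7@[2:4]
[5] read 'd'  n15⇒n11 ·f  → match P4@[5:5]
[6] read 'b'  n11⇒n4 ·f
[7] read 'b'  n4⇒n5
[8] read 'e'  n5⇒n9 ·f  → match P2@[7:8]
[9] read 'c'  n9⇒n14 ·f  → match P6@[8:9]
[10] read 'e'  n14⇒n13 ·f
[11] read 'a'  n13⇒n1 ·f
[12] read 'b'  n1⇒n2
[13] read 'b'  n2⇒n5 ·f
[14] read 'b'  n5⇒n6
[15] read 'b'  n6⇒n7
[16] read 'd'  n7⇒n8  → match P1@[12:16],P3@[15:16],P4@[16:16],P7@[14:16]
[17] read 'c'  n8⇒n0 ·f
[18] read 'd'  n0⇒n11  → match P4@[18:18]
[19] read 'b'  n11⇒n4 ·f
[20] read 'b'  n4⇒n5
[21] read 'b'  n5⇒n6
[22] read 'b'  n6⇒n7
[23] read 'd'  n7⇒n8  → match P1@[19:23],P3@[22:23],P4@[23:23],P7@[21:23]
[24] read 'a'  n8⇒n1 ·f
[25] read 'e'  n1⇒n12  → match P5@[24:25]
[26] read 'b'  n12⇒n4 ·f
[27] read 'd'  n4⇒n10  → match P3@[26:27],P4@[27:27]
[28] read 'd'  n10⇒n11 ·f  → match P4@[28:28]
[29] read 'a'  n11⇒n1 ·f
[30] read 'b'  n1⇒n2
[31] read 'e'  n2⇒n3  → match P0@[29:31],P2@[30:31]
[32] read 'b'  n3⇒n4 ·f
[33] read 'b'  n4⇒n5
[34] read 'b'  n5⇒n6
[35] read 'b'  n6⇒n7
[36] read 'd'  n7⇒n8  → match P1@[32:36],P3@[35:36],P4@[36:36],P7@[34:36]
[37] read 'b'  n8⇒n4 ·f
[38] read 'd'  n4⇒n10  → match P3@[37:38],P4@[38:38]
[39] read 'c'  n10⇒n0 ·f
[40] read 'b'  n0⇒n4
[41] read 'b'  n4⇒n5
[42] read 'd'  n5⇒n15  → match P3@[41:42],P4@[42:42],P7@[40:42]
[43] read 'c'  n15⇒n0 ·f
[44] read 'c'  n0⇒n0
[45] read 'b'  n0⇒n4
[46] read 'b'  n4⇒n5
[47] read 'b'  n5⇒n6

All matches (sorted): [[1,2],[4,3],[4,4],[4,7],[5,4],[8,2],[9,6],[16,1],[16,3],[16,4],[16,7],[18,4],[23,1],[23,3],[23,4],[23,7],[25,5],[27,3],[27,4],[28,4],[31,0],[31,2],[36,1],[36,3],[36,4],[36,7],[38,3],[38,4],[42,3],[42,4],[42,7]]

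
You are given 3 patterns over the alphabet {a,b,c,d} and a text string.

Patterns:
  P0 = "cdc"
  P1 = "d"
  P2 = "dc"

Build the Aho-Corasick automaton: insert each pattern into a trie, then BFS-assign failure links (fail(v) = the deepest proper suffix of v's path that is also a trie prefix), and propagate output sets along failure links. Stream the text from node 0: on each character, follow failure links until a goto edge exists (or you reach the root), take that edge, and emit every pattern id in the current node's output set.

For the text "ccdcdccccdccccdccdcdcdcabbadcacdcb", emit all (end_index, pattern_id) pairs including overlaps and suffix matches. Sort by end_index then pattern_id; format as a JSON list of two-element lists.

Build:
Trie nodes:
  0='ε' goto c→1 d→4
  1='c' goto d→2
  2='cd' goto c→3
  3='cdc' goto ·  ←P0
  4='d' goto c→5  ←P1
  5='dc' goto ·  ←P2

BFS fail/out derivation:
  fail(1) 'c': from fail(0)=0 chase 'c': 0 ⇒ 0;  out=∅∪out(0)=∅
  fail(4) 'd': from fail(0)=0 chase 'd': 0 ⇒ 0;  out={1}∪out(0)={1}
  fail(2) 'cd': from fail(1)=0 chase 'd': 0 ⇒ 4;  out=∅∪out(4)={1}
  fail(5) 'dc': from fail(4)=0 chase 'c': 0 ⇒ 1;  out={2}∪out(1)={2}
  fail(3) 'cdc': from fail(2)=4 chase 'c': 4 ⇒ 5;  out={0}∪out(5)={0,2}

Scan:
pos 0 'c': at 1
pos 1 'c': at 1 ·f
pos 2 'd': at 2  → match P1@[2:2]
pos 3 'c': at 3  → match P0@[1:3],P2@[2:3]
pos 4 'd': at 2 ·f  → match P1@[4:4]
pos 5 'c': at 3  → match P0@[3:5],P2@[4:5]
pos 6 'c': at 1 ·f
pos 7 'c': at 1 ·f
pos 8 'c': at 1 ·f
pos 9 'd': at 2  → match P1@[9:9]
pos 10 'c': at 3  → match P0@[8:10],P2@[9:10]
pos 11 'c': at 1 ·f
pos 12 'c': at 1 ·f
pos 13 'c': at 1 ·f
pos 14 'd': at 2  → match P1@[14:14]
pos 15 'c': at 3  → match P0@[13:15],P2@[14:15]
pos 16 'c': at 1 ·f
pos 17 'd': at 2  → match P1@[17:17]
pos 18 'c': at 3  → match P0@[16:18],P2@[17:18]
pos 19 'd': at 2 ·f  → match P1@[19:19]
pos 20 'c': at 3  → match P0@[18:20],P2@[19:20]
pos 21 'd': at 2 ·f  → match P1@[21:21]
pos 22 'c': at 3  → match P0@[20:22],P2@[21:22]
pos 23 'a': at 0 ·f
pos 24 'b': at 0
pos 25 'b': at 0
pos 26 'a': at 0
pos 27 'd': at 4  → match P1@[27:27]
pos 28 'c': at 5  → match P2@[27:28]
pos 29 'a': at 0 ·f
pos 30 'c': at 1
pos 31 'd': at 2  → match P1@[31:31]
pos 32 'c': at 3  → match P0@[30:32],P2@[31:32]
pos 33 'b': at 0 ·f

All matches (sorted): [[2,1],[3,0],[3,2],[4,1],[5,0],[5,2],[9,1],[10,0],[10,2],[14,1],[15,0],[15,2],[17,1],[18,0],[18,2],[19,1],[20,0],[20,2],[21,1],[22,0],[22,2],[27,1],[28,2],[31,1],[32,0],[32,2]]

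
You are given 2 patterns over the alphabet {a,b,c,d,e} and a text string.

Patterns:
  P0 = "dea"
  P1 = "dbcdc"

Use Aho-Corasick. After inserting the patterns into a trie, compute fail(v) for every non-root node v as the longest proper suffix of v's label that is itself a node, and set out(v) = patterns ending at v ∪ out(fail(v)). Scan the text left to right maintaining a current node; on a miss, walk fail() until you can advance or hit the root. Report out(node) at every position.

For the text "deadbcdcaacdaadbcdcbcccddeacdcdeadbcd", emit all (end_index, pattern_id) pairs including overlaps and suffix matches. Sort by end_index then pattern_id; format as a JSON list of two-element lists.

Build automaton:
Trie (insert patterns):
  0='ε' goto d→1
  1='d' goto b→4 e→2
  2='de' goto a→3
  3='dea' goto ·  ←P0
  4='db' goto c→5
  5='dbc' goto d→6
  6='dbcd' goto c→7
  7='dbcdc' goto ·  ←P1

BFS fail/out derivation:
  fail(1) 'd': from fail(0)=0 chase 'd': 0 ⇒ 0;  out=∅∪out(0)=∅
  fail(2) 'de': from fail(1)=0 chase 'e': 0 ⇒ 0;  out=∅∪out(0)=∅
  fail(4) 'db': from fail(1)=0 chase 'b': 0 ⇒ 0;  out=∅∪out(0)=∅
  fail(3) 'dea': from fail(2)=0 chase 'a': 0 ⇒ 0;  out={0}∪out(0)={0}
  fail(5) 'dbc': from fail(4)=0 chase 'c': 0 ⇒ 0;  out=∅∪out(0)=∅
  fail(6) 'dbcd': from fail(5)=0 chase 'd': 0 ⇒ 1;  out=∅∪out(1)=∅
  fail(7) 'dbcdc': from fail(6)=1 chase 'c': 1→0 ⇒ 0;  out={1}∪out(0)={1}

Text stream:
i=0 'd': node 0→1
i=1 'e': node 1→2
i=2 'a': node 2→3  ** P0@[0:2]
i=3 'd': node 3→1 ·f
i=4 'b': node 1→4
i=5 'c': node 4→5
i=6 'd': node 5→6
i=7 'c': node 6→7  ** P1@[3:7]
i=8 'a': node 7→0 ·f
i=9 'a': node 0→0
i=10 'c': node 0→0
i=11 'd': node 0→1
i=12 'a': node 1→0 ·f
i=13 'a': node 0→0
i=14 'd': node 0→1
i=15 'b': node 1→4
i=16 'c': node 4→5
i=17 'd': node 5→6
i=18 'c': node 6→7  ** P1@[14:18]
i=19 'b': node 7→0 ·f
i=20 'c': node 0→0
i=21 'c': node 0→0
i=22 'c': node 0→0
i=23 'd': node 0→1
i=24 'd': node 1→1 ·f
i=25 'e': node 1→2
i=26 'a': node 2→3  ** P0@[24:26]
i=27 'c': node 3→0 ·f
i=28 'd': node 0→1
i=29 'c': node 1→0 ·f
i=30 'd': node 0→1
i=31 'e': node 1→2
i=32 'a': node 2→3  ** P0@[30:32]
i=33 'd': node 3→1 ·f
i=34 'b': node 1→4
i=35 'c': node 4→5
i=36 'd': node 5→6

Result: [[2,0],[7,1],[18,1],[26,0],[32,0]]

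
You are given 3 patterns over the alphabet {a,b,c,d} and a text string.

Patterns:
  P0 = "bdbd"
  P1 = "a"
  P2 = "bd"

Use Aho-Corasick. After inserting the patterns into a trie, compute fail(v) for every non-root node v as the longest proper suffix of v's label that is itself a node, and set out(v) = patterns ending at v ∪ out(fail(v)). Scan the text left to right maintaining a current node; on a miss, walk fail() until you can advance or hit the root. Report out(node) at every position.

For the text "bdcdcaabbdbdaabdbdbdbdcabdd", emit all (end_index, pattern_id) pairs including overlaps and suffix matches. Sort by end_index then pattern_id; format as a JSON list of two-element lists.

Build automaton:
Trie (insert patterns):
  0='ε' goto a→5 b→1
  1='b' goto d→2
  2='bd' goto b→3  ←P2
  3='bdb' goto d→4
  4='bdbd' goto ·  ←P0
  5='a' goto ·  ←P1

Failure links (BFS by depth):
  n1('b'): parent n0 fail=0; on 'b' 0 → fail=0;  out ∅∪∅=∅
  n5('a'): parent n0 fail=0; on 'a' 0 → fail=0;  out {1}∪∅={1}
  n2('bd'): parent n1 fail=0; on 'd' 0 → fail=0;  out {2}∪∅={2}
  n3('bdb'): parent n2 fail=0; on 'b' 0 → fail=1;  out ∅∪∅=∅
  n4('bdbd'): parent n3 fail=1; on 'd' 1 → fail=2;  out {0}∪{2}={0,2}

Run:
[0] read 'b'  n0⇒n1
[1] read 'd'  n1⇒n2  → match P2@[0:1]
[2] read 'c'  n2⇒n0 (fail-walked)
[3] read 'd'  n0⇒n0
[4] read 'c'  n0⇒n0
[5] read 'a'  n0⇒n5  → match P1@[5:5]
[6] read 'a'  n5⇒n5 (fail-walked)  → match P1@[6:6]
[7] read 'b'  n5⇒n1 (fail-walked)
[8] read 'b'  n1⇒n1 (fail-walked)
[9] read 'd'  n1⇒n2  → match P2@[8:9]
[10] read 'b'  n2⇒n3
[11] read 'd'  n3⇒n4  → match P0@[8:11],P2@[10:11]
[12] read 'a'  n4⇒n5 (fail-walked)  → match P1@[12:12]
[13] read 'a'  n5⇒n5 (fail-walked)  → match P1@[13:13]
[14] read 'b'  n5⇒n1 (fail-walked)
[15] read 'd'  n1⇒n2  → match P2@[14:15]
[16] read 'b'  n2⇒n3
[17] read 'd'  n3⇒n4  → match P0@[14:17],P2@[16:17]
[18] read 'b'  n4⇒n3 (fail-walked)
[19] read 'd'  n3⇒n4  → match P0@[16:19],P2@[18:19]
[20] read 'b'  n4⇒n3 (fail-walked)
[21] read 'd'  n3⇒n4  → match P0@[18:21],P2@[20:21]
[22] read 'c'  n4⇒n0 (fail-walked)
[23] read 'a'  n0⇒n5  → match P1@[23:23]
[24] read 'b'  n5⇒n1 (fail-walked)
[25] read 'd'  n1⇒n2  → match P2@[24:25]
[26] read 'd'  n2⇒n0 (fail-walked)

Matches: [[1,2],[5,1],[6,1],[9,2],[11,0],[11,2],[12,1],[13,1],[15,2],[17,0],[17,2],[19,0],[19,2],[21,0],[21,2],[23,1],[25,2]]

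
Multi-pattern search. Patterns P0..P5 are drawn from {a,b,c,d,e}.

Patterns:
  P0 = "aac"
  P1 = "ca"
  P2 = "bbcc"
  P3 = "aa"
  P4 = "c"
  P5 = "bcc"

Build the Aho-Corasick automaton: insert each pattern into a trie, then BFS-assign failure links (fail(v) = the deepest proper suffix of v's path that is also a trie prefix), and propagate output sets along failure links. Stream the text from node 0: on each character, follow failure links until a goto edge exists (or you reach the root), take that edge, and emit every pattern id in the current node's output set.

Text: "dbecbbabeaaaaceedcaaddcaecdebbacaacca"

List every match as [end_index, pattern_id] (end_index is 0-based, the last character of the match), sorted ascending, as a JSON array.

Build automaton:
Trie (insert patterns):
  n0 'ε': a→1 b→6 c→4
  n1 'a': a→2
  n2 'aa': c→3  [P3 ends]
  n3 'aac': ·  [P0 ends]
  n4 'c': a→5  [P4 ends]
  n5 'ca': ·  [P1 ends]
  n6 'b': b→7 c→10
  n7 'bb': c→8
  n8 'bbc': c→9
  n9 'bbcc': ·  [P2 ends]
  n10 'bc': c→11
  n11 'bcc': ·  [P5 ends]

Failure links (BFS by depth):
  n1('a'): parent n0 fail=0; on 'a' 0 → fail=0;  out ∅∪∅=∅
  n4('c'): parent n0 fail=0; on 'c' 0 → fail=0;  out {4}∪∅={4}
  n6('b'): parent n0 fail=0; on 'b' 0 → fail=0;  out ∅∪∅=∅
  n2('aa'): parent n1 fail=0; on 'a' 0 → fail=1;  out {3}∪∅={3}
  n5('ca'): parent n4 fail=0; on 'a' 0 → fail=1;  out {1}∪∅={1}
  n7('bb'): parent n6 fail=0; on 'b' 0 → fail=6;  out ∅∪∅=∅
  n10('bc'): parent n6 fail=0; on 'c' 0 → fail=4;  out ∅∪{4}={4}
  n3('aac'): parent n2 fail=1; on 'c' 1→0 → fail=4;  out {0}∪{4}={0,4}
  n8('bbc'): parent n7 fail=6; on 'c' 6 → fail=10;  out ∅∪{4}={4}
  n11('bcc'): parent n10 fail=4; on 'c' 4→0 → fail=4;  out {5}∪{4}={4,5}
  n9('bbcc'): parent n8 fail=10; on 'c' 10 → fail=11;  out {2}∪{4,5}={2,4,5}

Text stream:
pos 0 'd': at 0
pos 1 'b': at 6
pos 2 'e': at 0 (via fail)
pos 3 'c': at 4  ** P4@[3:3]
pos 4 'b': at 6 (via fail)
pos 5 'b': at 7
pos 6 'a': at 1 (via fail)
pos 7 'b': at 6 (via fail)
pos 8 'e': at 0 (via fail)
pos 9 'a': at 1
pos 10 'a': at 2  ** P3@[9:10]
pos 11 'a': at 2 (via fail)  ** P3@[10:11]
pos 12 'a': at 2 (via fail)  ** P3@[11:12]
pos 13 'c': at 3  ** P0@[11:13],P4@[13:13]
pos 14 'e': at 0 (via fail)
pos 15 'e': at 0
pos 16 'd': at 0
pos 17 'c': at 4  ** P4@[17:17]
pos 18 'a': at 5  ** P1@[17:18]
pos 19 'a': at 2 (via fail)  ** P3@[18:19]
pos 20 'd': at 0 (via fail)
pos 21 'd': at 0
pos 22 'c': at 4  ** P4@[22:22]
pos 23 'a': at 5  ** P1@[22:23]
pos 24 'e': at 0 (via fail)
pos 25 'c': at 4  ** P4@[25:25]
pos 26 'd': at 0 (via fail)
pos 27 'e': at 0
pos 28 'b': at 6
pos 29 'b': at 7
pos 30 'a': at 1 (via fail)
pos 31 'c': at 4 (via fail)  ** P4@[31:31]
pos 32 'a': at 5  ** P1@[31:32]
pos 33 'a': at 2 (via fail)  ** P3@[32:33]
pos 34 'c': at 3  ** P0@[32:34],P4@[34:34]
pos 35 'c': at 4 (via fail)  ** P4@[35:35]
pos 36 'a': at 5  ** P1@[35:36]

All matches (sorted): [[3,4],[10,3],[11,3],[12,3],[13,0],[13,4],[17,4],[18,1],[19,3],[22,4],[23,1],[25,4],[31,4],[32,1],[33,3],[34,0],[34,4],[35,4],[36,1]]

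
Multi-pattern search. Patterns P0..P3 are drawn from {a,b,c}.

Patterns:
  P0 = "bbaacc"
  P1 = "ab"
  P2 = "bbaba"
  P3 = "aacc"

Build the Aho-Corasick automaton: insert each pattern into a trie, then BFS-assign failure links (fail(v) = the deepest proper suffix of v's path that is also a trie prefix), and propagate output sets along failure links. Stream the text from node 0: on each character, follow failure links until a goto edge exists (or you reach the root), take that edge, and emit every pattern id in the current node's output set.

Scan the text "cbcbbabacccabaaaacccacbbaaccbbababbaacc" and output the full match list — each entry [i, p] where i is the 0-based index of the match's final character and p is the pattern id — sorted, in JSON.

Construct AC machine:
Trie (insert patterns):
  n0 'ε': a→7 b→1
  n1 'b': b→2
  n2 'bb': a→3
  n3 'bba': a→4 b→9
  n4 'bbaa': c→5
  n5 'bbaac': c→6
  n6 'bbaacc': ·  ←P0
  n7 'a': a→11 b→8
  n8 'ab': ·  ←P1
  n9 'bbab': a→10
  n10 'bbaba': ·  ←P2
  n11 'aa': c→12
  n12 'aac': c→13
  n13 'aacc': ·  ←P3

BFS fail/out derivation:
  n1('b'): parent n0 fail=0; on 'b' 0 → fail=0;  out ∅∪∅=∅
  n7('a'): parent n0 fail=0; on 'a' 0 → fail=0;  out ∅∪∅=∅
  n2('bb'): parent n1 fail=0; on 'b' 0 → fail=1;  out ∅∪∅=∅
  n8('ab'): parent n7 fail=0; on 'b' 0 → fail=1;  out {1}∪∅={1}
  n11('aa'): parent n7 fail=0; on 'a' 0 → fail=7;  out ∅∪∅=∅
  n3('bba'): parent n2 fail=1; on 'a' 1→0 → fail=7;  out ∅∪∅=∅
  n12('aac'): parent n11 fail=7; on 'c' 7→0 → fail=0;  out ∅∪∅=∅
  n4('bbaa'): parent n3 fail=7; on 'a' 7 → fail=11;  out ∅∪∅=∅
  n9('bbab'): parent n3 fail=7; on 'b' 7 → fail=8;  out ∅∪{1}={1}
  n13('aacc'): parent n12 fail=0; on 'c' 0 → fail=0;  out {3}∪∅={3}
  n5('bbaac'): parent n4 fail=11; on 'c' 11 → fail=12;  out ∅∪∅=∅
  n10('bbaba'): parent n9 fail=8; on 'a' 8→1→0 → fail=7;  out {2}∪∅={2}
  n6('bbaacc'): parent n5 fail=12; on 'c' 12 → fail=13;  out {0}∪{3}={0,3}

Text stream:
i=0 'c': node 0→0
i=1 'b': node 0→1
i=2 'c': node 1→0 ·f
i=3 'b': node 0→1
i=4 'b': node 1→2
i=5 'a': node 2→3
i=6 'b': node 3→9  → match P1@[5:6]
i=7 'a': node 9→10  → match P2@[3:7]
i=8 'c': node 10→0 ·f
i=9 'c': node 0→0
i=10 'c': node 0→0
i=11 'a': node 0→7
i=12 'b': node 7→8  → match P1@[11:12]
i=13 'a': node 8→7 ·f
i=14 'a': node 7→11
i=15 'a': node 11→11 ·f
i=16 'a': node 11→11 ·f
i=17 'c': node 11→12
i=18 'c': node 12→13  → match P3@[15:18]
i=19 'c': node 13→0 ·f
i=20 'a': node 0→7
i=21 'c': node 7→0 ·f
i=22 'b': node 0→1
i=23 'b': node 1→2
i=24 'a': node 2→3
i=25 'a': node 3→4
i=26 'c': node 4→5
i=27 'c': node 5→6  → match P0@[22:27],P3@[24:27]
i=28 'b': node 6→1 ·f
i=29 'b': node 1→2
i=30 'a': node 2→3
i=31 'b': node 3→9  → match P1@[30:31]
i=32 'a': node 9→10  → match P2@[28:32]
i=33 'b': node 10→8 ·f  → match P1@[32:33]
i=34 'b': node 8→2 ·f
i=35 'a': node 2→3
i=36 'a': node 3→4
i=37 'c': node 4→5
i=38 'c': node 5→6  → match P0@[33:38],P3@[35:38]

All matches (sorted): [[6,1],[7,2],[12,1],[18,3],[27,0],[27,3],[31,1],[32,2],[33,1],[38,0],[38,3]]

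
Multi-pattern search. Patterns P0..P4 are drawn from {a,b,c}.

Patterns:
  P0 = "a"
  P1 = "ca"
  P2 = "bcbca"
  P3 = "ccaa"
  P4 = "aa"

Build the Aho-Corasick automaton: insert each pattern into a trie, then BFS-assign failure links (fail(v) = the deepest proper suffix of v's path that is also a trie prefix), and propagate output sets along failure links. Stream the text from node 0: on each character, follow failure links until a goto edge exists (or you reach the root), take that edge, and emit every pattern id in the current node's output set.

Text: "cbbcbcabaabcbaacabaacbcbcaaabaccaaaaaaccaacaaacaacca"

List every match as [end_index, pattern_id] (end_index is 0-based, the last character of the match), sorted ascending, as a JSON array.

Build automaton:
Trie (insert patterns):
  n0 'ε': a→1 b→4 c→2
  n1 'a': a→12  [P0 ends]
  n2 'c': a→3 c→9
  n3 'ca': ·  [P1 ends]
  n4 'b': c→5
  n5 'bc': b→6
  n6 'bcb': c→7
  n7 'bcbc': a→8
  n8 'bcbca': ·  [P2 ends]
  n9 'cc': a→10
  n10 'cca': a→11
  n11 'ccaa': ·  [P3 ends]
  n12 'aa': ·  [P4 ends]

Failure links (BFS by depth):
  fail(1) 'a': from fail(0)=0 chase 'a': 0 ⇒ 0;  out={0}∪out(0)={0}
  fail(2) 'c': from fail(0)=0 chase 'c': 0 ⇒ 0;  out=∅∪out(0)=∅
  fail(4) 'b': from fail(0)=0 chase 'b': 0 ⇒ 0;  out=∅∪out(0)=∅
  fail(3) 'ca': from fail(2)=0 chase 'a': 0 ⇒ 1;  out={1}∪out(1)={0,1}
  fail(5) 'bc': from fail(4)=0 chase 'c': 0 ⇒ 2;  out=∅∪out(2)=∅
  fail(9) 'cc': from fail(2)=0 chase 'c': 0 ⇒ 2;  out=∅∪out(2)=∅
  fail(12) 'aa': from fail(1)=0 chase 'a': 0 ⇒ 1;  out={4}∪out(1)={0,4}
  fail(6) 'bcb': from fail(5)=2 chase 'b': 2→0 ⇒ 4;  out=∅∪out(4)=∅
  fail(10) 'cca': from fail(9)=2 chase 'a': 2 ⇒ 3;  out=∅∪out(3)={0,1}
  fail(7) 'bcbc': from fail(6)=4 chase 'c': 4 ⇒ 5;  out=∅∪out(5)=∅
  fail(11) 'ccaa': from fail(10)=3 chase 'a': 3→1 ⇒ 12;  out={3}∪out(12)={0,3,4}
  fail(8) 'bcbca': from fail(7)=5 chase 'a': 5→2 ⇒ 3;  out={2}∪out(3)={0,1,2}

Run:
i=0 'c': node 0→2
i=1 'b': node 2→4 (fail-walked)
i=2 'b': node 4→4 (fail-walked)
i=3 'c': node 4→5
i=4 'b': node 5→6
i=5 'c': node 6→7
i=6 'a': node 7→8  ** P0@[6:6],P1@[5:6],P2@[2:6]
i=7 'b': node 8→4 (fail-walked)
i=8 'a': node 4→1 (fail-walked)  ** P0@[8:8]
i=9 'a': node 1→12  ** P0@[9:9],P4@[8:9]
i=10 'b': node 12→4 (fail-walked)
i=11 'c': node 4→5
i=12 'b': node 5→6
i=13 'a': node 6→1 (fail-walked)  ** P0@[13:13]
i=14 'a': node 1→12  ** P0@[14:14],P4@[13:14]
i=15 'c': node 12→2 (fail-walked)
i=16 'a': node 2→3  ** P0@[16:16],P1@[15:16]
i=17 'b': node 3→4 (fail-walked)
i=18 'a': node 4→1 (fail-walked)  ** P0@[18:18]
i=19 'a': node 1→12  ** P0@[19:19],P4@[18:19]
i=20 'c': node 12→2 (fail-walked)
i=21 'b': node 2→4 (fail-walked)
i=22 'c': node 4→5
i=23 'b': node 5→6
i=24 'c': node 6→7
i=25 'a': node 7→8  ** P0@[25:25],P1@[24:25],P2@[21:25]
i=26 'a': node 8→12 (fail-walked)  ** P0@[26:26],P4@[25:26]
i=27 'a': node 12→12 (fail-walked)  ** P0@[27:27],P4@[26:27]
i=28 'b': node 12→4 (fail-walked)
i=29 'a': node 4→1 (fail-walked)  ** P0@[29:29]
i=30 'c': node 1→2 (fail-walked)
i=31 'c': node 2→9
i=32 'a': node 9→10  ** P0@[32:32],P1@[31:32]
i=33 'a': node 10→11  ** P0@[33:33],P3@[30:33],P4@[32:33]
i=34 'a': node 11→12 (fail-walked)  ** P0@[34:34],P4@[33:34]
i=35 'a': node 12→12 (fail-walked)  ** P0@[35:35],P4@[34:35]
i=36 'a': node 12→12 (fail-walked)  ** P0@[36:36],P4@[35:36]
i=37 'a': node 12→12 (fail-walked)  ** P0@[37:37],P4@[36:37]
i=38 'c': node 12→2 (fail-walked)
i=39 'c': node 2→9
i=40 'a': node 9→10  ** P0@[40:40],P1@[39:40]
i=41 'a': node 10→11  ** P0@[41:41],P3@[38:41],P4@[40:41]
i=42 'c': node 11→2 (fail-walked)
i=43 'a': node 2→3  ** P0@[43:43],P1@[42:43]
i=44 'a': node 3→12 (fail-walked)  ** P0@[44:44],P4@[43:44]
i=45 'a': node 12→12 (fail-walked)  ** P0@[45:45],P4@[44:45]
i=46 'c': node 12→2 (fail-walked)
i=47 'a': node 2→3  ** P0@[47:47],P1@[46:47]
i=48 'a': node 3→12 (fail-walked)  ** P0@[48:48],P4@[47:48]
i=49 'c': node 12→2 (fail-walked)
i=50 'c': node 2→9
i=51 'a': node 9→10  ** P0@[51:51],P1@[50:51]

Matches: [[6,0],[6,1],[6,2],[8,0],[9,0],[9,4],[13,0],[14,0],[14,4],[16,0],[16,1],[18,0],[19,0],[19,4],[25,0],[25,1],[25,2],[26,0],[26,4],[27,0],[27,4],[29,0],[32,0],[32,1],[33,0],[33,3],[33,4],[34,0],[34,4],[35,0],[35,4],[36,0],[36,4],[37,0],[37,4],[40,0],[40,1],[41,0],[41,3],[41,4],[43,0],[43,1],[44,0],[44,4],[45,0],[45,4],[47,0],[47,1],[48,0],[48,4],[51,0],[51,1]]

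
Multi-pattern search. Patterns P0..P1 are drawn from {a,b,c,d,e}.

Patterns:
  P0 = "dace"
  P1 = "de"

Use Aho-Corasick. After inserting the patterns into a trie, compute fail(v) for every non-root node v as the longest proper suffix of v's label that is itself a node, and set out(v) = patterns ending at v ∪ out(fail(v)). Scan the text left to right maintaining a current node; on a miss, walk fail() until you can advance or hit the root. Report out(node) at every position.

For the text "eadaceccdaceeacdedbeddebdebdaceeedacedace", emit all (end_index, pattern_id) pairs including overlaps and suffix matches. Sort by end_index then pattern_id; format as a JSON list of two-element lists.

Build automaton:
Trie (insert patterns):
  n0 'ε': d→1
  n1 'd': a→2 e→5
  n2 'da': c→3
  n3 'dac': e→4
  n4 'dace': ·  [P0 ends]
  n5 'de': ·  [P1 ends]

Failure links (BFS by depth):
  fail(1) 'd': from fail(0)=0 chase 'd': 0 ⇒ 0;  out=∅∪out(0)=∅
  fail(2) 'da': from fail(1)=0 chase 'a': 0 ⇒ 0;  out=∅∪out(0)=∅
  fail(5) 'de': from fail(1)=0 chase 'e': 0 ⇒ 0;  out={1}∪out(0)={1}
  fail(3) 'dac': from fail(2)=0 chase 'c': 0 ⇒ 0;  out=∅∪out(0)=∅
  fail(4) 'dace': from fail(3)=0 chase 'e': 0 ⇒ 0;  out={0}∪out(0)={0}

Scan:
i=0 'e': node 0→0
i=1 'a': node 0→0
i=2 'd': node 0→1
i=3 'a': node 1→2
i=4 'c': node 2→3
i=5 'e': node 3→4  → match P0@[2:5]
i=6 'c': node 4→0 (via fail)
i=7 'c': node 0→0
i=8 'd': node 0→1
i=9 'a': node 1→2
i=10 'c': node 2→3
i=11 'e': node 3→4  → match P0@[8:11]
i=12 'e': node 4→0 (via fail)
i=13 'a': node 0→0
i=14 'c': node 0→0
i=15 'd': node 0→1
i=16 'e': node 1→5  → match P1@[15:16]
i=17 'd': node 5→1 (via fail)
i=18 'b': node 1→0 (via fail)
i=19 'e': node 0→0
i=20 'd': node 0→1
i=21 'd': node 1→1 (via fail)
i=22 'e': node 1→5  → match P1@[21:22]
i=23 'b': node 5→0 (via fail)
i=24 'd': node 0→1
i=25 'e': node 1→5  → match P1@[24:25]
i=26 'b': node 5→0 (via fail)
i=27 'd': node 0→1
i=28 'a': node 1→2
i=29 'c': node 2→3
i=30 'e': node 3→4  → match P0@[27:30]
i=31 'e': node 4→0 (via fail)
i=32 'e': node 0→0
i=33 'd': node 0→1
i=34 'a': node 1→2
i=35 'c': node 2→3
i=36 'e': node 3→4  → match P0@[33:36]
i=37 'd': node 4→1 (via fail)
i=38 'a': node 1→2
i=39 'c': node 2→3
i=40 'e': node 3→4  → match P0@[37:40]

Matches: [[5,0],[11,0],[16,1],[22,1],[25,1],[30,0],[36,0],[40,0]]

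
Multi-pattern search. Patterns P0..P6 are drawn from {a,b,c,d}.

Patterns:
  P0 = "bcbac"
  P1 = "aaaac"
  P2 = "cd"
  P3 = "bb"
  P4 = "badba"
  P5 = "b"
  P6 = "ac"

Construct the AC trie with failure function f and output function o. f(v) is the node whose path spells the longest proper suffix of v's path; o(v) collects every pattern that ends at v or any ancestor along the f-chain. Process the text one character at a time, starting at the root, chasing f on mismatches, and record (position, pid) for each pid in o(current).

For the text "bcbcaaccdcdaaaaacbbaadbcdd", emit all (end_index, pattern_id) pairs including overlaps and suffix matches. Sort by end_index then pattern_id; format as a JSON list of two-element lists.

Construct AC machine:
Trie nodes:
  n0 'ε': a→6 b→1 c→11
  n1 'b': a→14 b→13 c→2  [P5 ends]
  n2 'bc': b→3
  n3 'bcb': a→4
  n4 'bcba': c→5
  n5 'bcbac': ·  [P0 ends]
  n6 'a': a→7 c→18
  n7 'aa': a→8
  n8 'aaa': a→9
  n9 'aaaa': c→10
  n10 'aaaac': ·  [P1 ends]
  n11 'c': d→12
  n12 'cd': ·  [P2 ends]
  n13 'bb': ·  [P3 ends]
  n14 'ba': d→15
  n15 'bad': b→16
  n16 'badb': a→17
  n17 'badba': ·  [P4 ends]
  n18 'ac': ·  [P6 ends]

Failure links (BFS by depth):
  n1('b'): parent n0 fail=0; on 'b' 0 → fail=0;  out {5}∪∅={5}
  n6('a'): parent n0 fail=0; on 'a' 0 → fail=0;  out ∅∪∅=∅
  n11('c'): parent n0 fail=0; on 'c' 0 → fail=0;  out ∅∪∅=∅
  n2('bc'): parent n1 fail=0; on 'c' 0 → fail=11;  out ∅∪∅=∅
  n7('aa'): parent n6 fail=0; on 'a' 0 → fail=6;  out ∅∪∅=∅
  n12('cd'): parent n11 fail=0; on 'd' 0 → fail=0;  out {2}∪∅={2}
  n13('bb'): parent n1 fail=0; on 'b' 0 → fail=1;  out {3}∪{5}={3,5}
  n14('ba'): parent n1 fail=0; on 'a' 0 → fail=6;  out ∅∪∅=∅
  n18('ac'): parent n6 fail=0; on 'c' 0 → fail=11;  out {6}∪∅={6}
  n3('bcb'): parent n2 fail=11; on 'b' 11→0 → fail=1;  out ∅∪{5}={5}
  n8('aaa'): parent n7 fail=6; on 'a' 6 → fail=7;  out ∅∪∅=∅
  n15('bad'): parent n14 fail=6; on 'd' 6→0 → fail=0;  out ∅∪∅=∅
  n4('bcba'): parent n3 fail=1; on 'a' 1 → fail=14;  out ∅∪∅=∅
  n9('aaaa'): parent n8 fail=7; on 'a' 7 → fail=8;  out ∅∪∅=∅
  n16('badb'): parent n15 fail=0; on 'b' 0 → fail=1;  out ∅∪{5}={5}
  n5('bcbac'): parent n4 fail=14; on 'c' 14→6 → fail=18;  out {0}∪{6}={0,6}
  n10('aaaac'): parent n9 fail=8; on 'c' 8→7→6 → fail=18;  out {1}∪{6}={1,6}
  n17('badba'): parent n16 fail=1; on 'a' 1 → fail=14;  out {4}∪∅={4}

Text stream:
pos 0 'b': at 1  emit P5@[0:0]
pos 1 'c': at 2
pos 2 'b': at 3  emit P5@[2:2]
pos 3 'c': at 2 ·f
pos 4 'a': at 6 ·f
pos 5 'a': at 7
pos 6 'c': at 18 ·f  emit P6@[5:6]
pos 7 'c': at 11 ·f
pos 8 'd': at 12  emit P2@[7:8]
pos 9 'c': at 11 ·f
pos 10 'd': at 12  emit P2@[9:10]
pos 11 'a': at 6 ·f
pos 12 'a': at 7
pos 13 'a': at 8
pos 14 'a': at 9
pos 15 'a': at 9 ·f
pos 16 'c': at 10  emit P1@[12:16],P6@[15:16]
pos 17 'b': at 1 ·f  emit P5@[17:17]
pos 18 'b': at 13  emit P3@[17:18],P5@[18:18]
pos 19 'a': at 14 ·f
pos 20 'a': at 7 ·f
pos 21 'd': at 0 ·f
pos 22 'b': at 1  emit P5@[22:22]
pos 23 'c': at 2
pos 24 'd': at 12 ·f  emit P2@[23:24]
pos 25 'd': at 0 ·f

Result: [[0,5],[2,5],[6,6],[8,2],[10,2],[16,1],[16,6],[17,5],[18,3],[18,5],[22,5],[24,2]]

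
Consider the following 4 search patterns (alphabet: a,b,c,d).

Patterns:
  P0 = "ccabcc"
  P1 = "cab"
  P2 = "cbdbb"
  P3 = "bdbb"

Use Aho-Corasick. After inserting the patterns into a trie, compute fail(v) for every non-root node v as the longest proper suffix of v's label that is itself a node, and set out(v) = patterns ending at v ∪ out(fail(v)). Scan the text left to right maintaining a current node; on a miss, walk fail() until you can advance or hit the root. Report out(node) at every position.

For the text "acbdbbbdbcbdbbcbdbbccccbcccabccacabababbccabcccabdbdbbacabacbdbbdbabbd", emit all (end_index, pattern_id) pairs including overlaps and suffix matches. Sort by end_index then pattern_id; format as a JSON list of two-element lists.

Construct AC machine:
Trie nodes:
  0='ε' goto b→13 c→1
  1='c' goto a→7 b→9 c→2
  2='cc' goto a→3
  3='cca' goto b→4
  4='ccab' goto c→5
  5='ccabc' goto c→6
  6='ccabcc' goto ·  ←P0
  7='ca' goto b→8
  8='cab' goto ·  ←P1
  9='cb' goto d→10
  10='cbd' goto b→11
  11='cbdb' goto b→12
  12='cbdbb' goto ·  ←P2
  13='b' goto d→14
  14='bd' goto b→15
  15='bdb' goto b→16
  16='bdbb' goto ·  ←P3

Failure links (BFS by depth):
  fail(1) 'c': from fail(0)=0 chase 'c': 0 ⇒ 0;  out=∅∪out(0)=∅
  fail(13) 'b': from fail(0)=0 chase 'b': 0 ⇒ 0;  out=∅∪out(0)=∅
  fail(2) 'cc': from fail(1)=0 chase 'c': 0 ⇒ 1;  out=∅∪out(1)=∅
  fail(7) 'ca': from fail(1)=0 chase 'a': 0 ⇒ 0;  out=∅∪out(0)=∅
  fail(9) 'cb': from fail(1)=0 chase 'b': 0 ⇒ 13;  out=∅∪out(13)=∅
  fail(14) 'bd': from fail(13)=0 chase 'd': 0 ⇒ 0;  out=∅∪out(0)=∅
  fail(3) 'cca': from fail(2)=1 chase 'a': 1 ⇒ 7;  out=∅∪out(7)=∅
  fail(8) 'cab': from fail(7)=0 chase 'b': 0 ⇒ 13;  out={1}∪out(13)={1}
  fail(10) 'cbd': from fail(9)=13 chase 'd': 13 ⇒ 14;  out=∅∪out(14)=∅
  fail(15) 'bdb': from fail(14)=0 chase 'b': 0 ⇒ 13;  out=∅∪out(13)=∅
  fail(4) 'ccab': from fail(3)=7 chase 'b': 7 ⇒ 8;  out=∅∪out(8)={1}
  fail(11) 'cbdb': from fail(10)=14 chase 'b': 14 ⇒ 15;  out=∅∪out(15)=∅
  fail(16) 'bdbb': from fail(15)=13 chase 'b': 13→0 ⇒ 13;  out={3}∪out(13)={3}
  fail(5) 'ccabc': from fail(4)=8 chase 'c': 8→13→0 ⇒ 1;  out=∅∪out(1)=∅
  fail(12) 'cbdbb': from fail(11)=15 chase 'b': 15 ⇒ 16;  out={2}∪out(16)={2,3}
  fail(6) 'ccabcc': from fail(5)=1 chase 'c': 1 ⇒ 2;  out={0}∪out(2)={0}

Scan:
pos 0 'a': at 0
pos 1 'c': at 1
pos 2 'b': at 9
pos 3 'd': at 10
pos 4 'b': at 11
pos 5 'b': at 12  → match P2@[1:5],P3@[2:5]
pos 6 'b': at 13 (fail-walked)
pos 7 'd': at 14
pos 8 'b': at 15
pos 9 'c': at 1 (fail-walked)
pos 10 'b': at 9
pos 11 'd': at 10
pos 12 'b': at 11
pos 13 'b': at 12  → match P2@[9:13],P3@[10:13]
pos 14 'c': at 1 (fail-walked)
pos 15 'b': at 9
pos 16 'd': at 10
pos 17 'b': at 11
pos 18 'b': at 12  → match P2@[14:18],P3@[15:18]
pos 19 'c': at 1 (fail-walked)
pos 20 'c': at 2
pos 21 'c': at 2 (fail-walked)
pos 22 'c': at 2 (fail-walked)
pos 23 'b': at 9 (fail-walked)
pos 24 'c': at 1 (fail-walked)
pos 25 'c': at 2
pos 26 'c': at 2 (fail-walked)
pos 27 'a': at 3
pos 28 'b': at 4  → match P1@[26:28]
pos 29 'c': at 5
pos 30 'c': at 6  → match P0@[25:30]
pos 31 'a': at 3 (fail-walked)
pos 32 'c': at 1 (fail-walked)
pos 33 'a': at 7
pos 34 'b': at 8  → match P1@[32:34]
pos 35 'a': at 0 (fail-walked)
pos 36 'b': at 13
pos 37 'a': at 0 (fail-walked)
pos 38 'b': at 13
pos 39 'b': at 13 (fail-walked)
pos 40 'c': at 1 (fail-walked)
pos 41 'c': at 2
pos 42 'a': at 3
pos 43 'b': at 4  → match P1@[41:43]
pos 44 'c': at 5
pos 45 'c': at 6  → match P0@[40:45]
pos 46 'c': at 2 (fail-walked)
pos 47 'a': at 3
pos 48 'b': at 4  → match P1@[46:48]
pos 49 'd': at 14 (fail-walked)
pos 50 'b': at 15
pos 51 'd': at 14 (fail-walked)
pos 52 'b': at 15
pos 53 'b': at 16  → match P3@[50:53]
pos 54 'a': at 0 (fail-walked)
pos 55 'c': at 1
pos 56 'a': at 7
pos 57 'b': at 8  → match P1@[55:57]
pos 58 'a': at 0 (fail-walked)
pos 59 'c': at 1
pos 60 'b': at 9
pos 61 'd': at 10
pos 62 'b': at 11
pos 63 'b': at 12  → match P2@[59:63],P3@[60:63]
pos 64 'd': at 14 (fail-walked)
pos 65 'b': at 15
pos 66 'a': at 0 (fail-walked)
pos 67 'b': at 13
pos 68 'b': at 13 (fail-walked)
pos 69 'd': at 14

All matches (sorted): [[5,2],[5,3],[13,2],[13,3],[18,2],[18,3],[28,1],[30,0],[34,1],[43,1],[45,0],[48,1],[53,3],[57,1],[63,2],[63,3]]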